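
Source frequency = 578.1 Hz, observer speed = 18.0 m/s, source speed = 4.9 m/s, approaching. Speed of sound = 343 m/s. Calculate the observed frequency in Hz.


Given values:
  f_s = 578.1 Hz, v_o = 18.0 m/s, v_s = 4.9 m/s
  Direction: approaching
Formula: f_o = f_s * (c + v_o) / (c - v_s)
Numerator: c + v_o = 343 + 18.0 = 361.0
Denominator: c - v_s = 343 - 4.9 = 338.1
f_o = 578.1 * 361.0 / 338.1 = 617.26

617.26 Hz


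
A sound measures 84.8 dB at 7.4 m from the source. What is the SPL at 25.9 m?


Given values:
  SPL1 = 84.8 dB, r1 = 7.4 m, r2 = 25.9 m
Formula: SPL2 = SPL1 - 20 * log10(r2 / r1)
Compute ratio: r2 / r1 = 25.9 / 7.4 = 3.5
Compute log10: log10(3.5) = 0.544068
Compute drop: 20 * 0.544068 = 10.8814
SPL2 = 84.8 - 10.8814 = 73.92

73.92 dB


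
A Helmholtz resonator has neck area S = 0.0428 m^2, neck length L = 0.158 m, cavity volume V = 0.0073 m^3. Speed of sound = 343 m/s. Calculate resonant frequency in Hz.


Given values:
  S = 0.0428 m^2, L = 0.158 m, V = 0.0073 m^3, c = 343 m/s
Formula: f = (c / (2*pi)) * sqrt(S / (V * L))
Compute V * L = 0.0073 * 0.158 = 0.0011534
Compute S / (V * L) = 0.0428 / 0.0011534 = 37.1077
Compute sqrt(37.1077) = 6.091609
Compute c / (2*pi) = 343 / 6.283185 = 54.590148
f = 54.590148 * 6.091609 = 332.54

332.54 Hz


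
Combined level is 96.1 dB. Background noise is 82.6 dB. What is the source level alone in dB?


Given values:
  L_total = 96.1 dB, L_bg = 82.6 dB
Formula: L_source = 10 * log10(10^(L_total/10) - 10^(L_bg/10))
Convert to linear:
  10^(96.1/10) = 4073802778.0411
  10^(82.6/10) = 181970085.861
Difference: 4073802778.0411 - 181970085.861 = 3891832692.1801
L_source = 10 * log10(3891832692.1801) = 95.9

95.9 dB


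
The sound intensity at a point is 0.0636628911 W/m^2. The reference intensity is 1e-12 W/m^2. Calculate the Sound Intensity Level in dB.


Given values:
  I = 0.0636628911 W/m^2
  I_ref = 1e-12 W/m^2
Formula: SIL = 10 * log10(I / I_ref)
Compute ratio: I / I_ref = 63662891100
Compute log10: log10(63662891100) = 10.803886
Multiply: SIL = 10 * 10.803886 = 108.04

108.04 dB


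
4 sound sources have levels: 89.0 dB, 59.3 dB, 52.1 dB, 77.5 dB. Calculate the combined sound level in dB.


Formula: L_total = 10 * log10( sum(10^(Li/10)) )
  Source 1: 10^(89.0/10) = 794328234.7243
  Source 2: 10^(59.3/10) = 851138.0382
  Source 3: 10^(52.1/10) = 162181.0097
  Source 4: 10^(77.5/10) = 56234132.519
Sum of linear values = 851575686.2912
L_total = 10 * log10(851575686.2912) = 89.3

89.3 dB


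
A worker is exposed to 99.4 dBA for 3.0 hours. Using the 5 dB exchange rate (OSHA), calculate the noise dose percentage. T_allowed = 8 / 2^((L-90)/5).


Given values:
  L = 99.4 dBA, T = 3.0 hours
Formula: T_allowed = 8 / 2^((L - 90) / 5)
Compute exponent: (99.4 - 90) / 5 = 1.88
Compute 2^(1.88) = 3.680751
T_allowed = 8 / 3.680751 = 2.173469 hours
Dose = (T / T_allowed) * 100
Dose = (3.0 / 2.173469) * 100 = 138.03

138.03 %


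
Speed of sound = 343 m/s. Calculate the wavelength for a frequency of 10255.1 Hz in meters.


Given values:
  c = 343 m/s, f = 10255.1 Hz
Formula: lambda = c / f
lambda = 343 / 10255.1
lambda = 0.0334

0.0334 m


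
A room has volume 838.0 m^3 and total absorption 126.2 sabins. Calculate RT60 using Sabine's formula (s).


Given values:
  V = 838.0 m^3
  A = 126.2 sabins
Formula: RT60 = 0.161 * V / A
Numerator: 0.161 * 838.0 = 134.918
RT60 = 134.918 / 126.2 = 1.069

1.069 s


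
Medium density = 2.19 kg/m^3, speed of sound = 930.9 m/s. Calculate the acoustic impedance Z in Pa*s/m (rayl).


Given values:
  rho = 2.19 kg/m^3
  c = 930.9 m/s
Formula: Z = rho * c
Z = 2.19 * 930.9
Z = 2038.67

2038.67 rayl


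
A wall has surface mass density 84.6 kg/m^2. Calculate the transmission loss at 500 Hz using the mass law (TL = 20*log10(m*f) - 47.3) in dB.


Given values:
  m = 84.6 kg/m^2, f = 500 Hz
Formula: TL = 20 * log10(m * f) - 47.3
Compute m * f = 84.6 * 500 = 42300.0
Compute log10(42300.0) = 4.62634
Compute 20 * 4.62634 = 92.5268
TL = 92.5268 - 47.3 = 45.23

45.23 dB


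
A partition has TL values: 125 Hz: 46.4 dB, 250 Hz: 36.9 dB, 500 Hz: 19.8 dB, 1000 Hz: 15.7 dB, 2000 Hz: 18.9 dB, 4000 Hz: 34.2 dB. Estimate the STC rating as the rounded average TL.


Given TL values at each frequency:
  125 Hz: 46.4 dB
  250 Hz: 36.9 dB
  500 Hz: 19.8 dB
  1000 Hz: 15.7 dB
  2000 Hz: 18.9 dB
  4000 Hz: 34.2 dB
Formula: STC ~ round(average of TL values)
Sum = 46.4 + 36.9 + 19.8 + 15.7 + 18.9 + 34.2 = 171.9
Average = 171.9 / 6 = 28.65
Rounded: 29

29


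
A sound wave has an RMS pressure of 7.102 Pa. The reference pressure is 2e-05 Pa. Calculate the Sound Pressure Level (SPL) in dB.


Given values:
  p = 7.102 Pa
  p_ref = 2e-05 Pa
Formula: SPL = 20 * log10(p / p_ref)
Compute ratio: p / p_ref = 7.102 / 2e-05 = 355100
Compute log10: log10(355100) = 5.550351
Multiply: SPL = 20 * 5.550351 = 111.01

111.01 dB


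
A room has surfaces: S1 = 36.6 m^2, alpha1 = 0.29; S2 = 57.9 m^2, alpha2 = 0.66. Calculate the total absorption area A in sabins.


Given surfaces:
  Surface 1: 36.6 * 0.29 = 10.614
  Surface 2: 57.9 * 0.66 = 38.214
Formula: A = sum(Si * alpha_i)
A = 10.614 + 38.214
A = 48.83

48.83 sabins


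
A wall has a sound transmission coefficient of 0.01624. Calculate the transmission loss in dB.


Given values:
  tau = 0.01624
Formula: TL = 10 * log10(1 / tau)
Compute 1 / tau = 1 / 0.01624 = 61.5764
Compute log10(61.5764) = 1.789414
TL = 10 * 1.789414 = 17.89

17.89 dB


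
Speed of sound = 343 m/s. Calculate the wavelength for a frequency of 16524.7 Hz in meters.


Given values:
  c = 343 m/s, f = 16524.7 Hz
Formula: lambda = c / f
lambda = 343 / 16524.7
lambda = 0.0208

0.0208 m


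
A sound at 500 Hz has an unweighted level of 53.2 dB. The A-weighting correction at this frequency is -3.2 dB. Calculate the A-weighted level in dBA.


Given values:
  SPL = 53.2 dB
  A-weighting at 500 Hz = -3.2 dB
Formula: L_A = SPL + A_weight
L_A = 53.2 + (-3.2)
L_A = 50.0

50.0 dBA


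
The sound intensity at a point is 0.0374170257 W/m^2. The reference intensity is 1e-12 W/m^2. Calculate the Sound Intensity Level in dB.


Given values:
  I = 0.0374170257 W/m^2
  I_ref = 1e-12 W/m^2
Formula: SIL = 10 * log10(I / I_ref)
Compute ratio: I / I_ref = 37417025700
Compute log10: log10(37417025700) = 10.573069
Multiply: SIL = 10 * 10.573069 = 105.73

105.73 dB


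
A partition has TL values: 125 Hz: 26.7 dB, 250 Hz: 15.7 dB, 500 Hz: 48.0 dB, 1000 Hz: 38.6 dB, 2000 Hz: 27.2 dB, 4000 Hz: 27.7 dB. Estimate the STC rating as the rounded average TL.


Given TL values at each frequency:
  125 Hz: 26.7 dB
  250 Hz: 15.7 dB
  500 Hz: 48.0 dB
  1000 Hz: 38.6 dB
  2000 Hz: 27.2 dB
  4000 Hz: 27.7 dB
Formula: STC ~ round(average of TL values)
Sum = 26.7 + 15.7 + 48.0 + 38.6 + 27.2 + 27.7 = 183.9
Average = 183.9 / 6 = 30.65
Rounded: 31

31


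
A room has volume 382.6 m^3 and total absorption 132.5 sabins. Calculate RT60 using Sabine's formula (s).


Given values:
  V = 382.6 m^3
  A = 132.5 sabins
Formula: RT60 = 0.161 * V / A
Numerator: 0.161 * 382.6 = 61.5986
RT60 = 61.5986 / 132.5 = 0.465

0.465 s


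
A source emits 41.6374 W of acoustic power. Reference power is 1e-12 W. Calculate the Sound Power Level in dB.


Given values:
  W = 41.6374 W
  W_ref = 1e-12 W
Formula: SWL = 10 * log10(W / W_ref)
Compute ratio: W / W_ref = 41637400000000
Compute log10: log10(41637400000000) = 13.619484
Multiply: SWL = 10 * 13.619484 = 136.19

136.19 dB


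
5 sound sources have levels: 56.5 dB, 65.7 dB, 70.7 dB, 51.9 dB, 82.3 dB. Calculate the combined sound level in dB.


Formula: L_total = 10 * log10( sum(10^(Li/10)) )
  Source 1: 10^(56.5/10) = 446683.5922
  Source 2: 10^(65.7/10) = 3715352.291
  Source 3: 10^(70.7/10) = 11748975.5494
  Source 4: 10^(51.9/10) = 154881.6619
  Source 5: 10^(82.3/10) = 169824365.2462
Sum of linear values = 185890258.3407
L_total = 10 * log10(185890258.3407) = 82.69

82.69 dB


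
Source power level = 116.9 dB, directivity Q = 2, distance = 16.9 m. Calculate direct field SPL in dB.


Given values:
  Lw = 116.9 dB, Q = 2, r = 16.9 m
Formula: SPL = Lw + 10 * log10(Q / (4 * pi * r^2))
Compute 4 * pi * r^2 = 4 * pi * 16.9^2 = 3589.0811
Compute Q / denom = 2 / 3589.0811 = 0.00055725
Compute 10 * log10(0.00055725) = -32.5395
SPL = 116.9 + (-32.5395) = 84.36

84.36 dB


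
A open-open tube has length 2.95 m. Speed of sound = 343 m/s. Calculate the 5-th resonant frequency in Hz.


Given values:
  Tube type: open-open, L = 2.95 m, c = 343 m/s, n = 5
Formula: f_n = n * c / (2 * L)
Compute 2 * L = 2 * 2.95 = 5.9
f = 5 * 343 / 5.9
f = 290.68

290.68 Hz


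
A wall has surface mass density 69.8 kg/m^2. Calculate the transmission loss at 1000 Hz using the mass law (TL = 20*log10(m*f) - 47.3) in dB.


Given values:
  m = 69.8 kg/m^2, f = 1000 Hz
Formula: TL = 20 * log10(m * f) - 47.3
Compute m * f = 69.8 * 1000 = 69800.0
Compute log10(69800.0) = 4.843855
Compute 20 * 4.843855 = 96.8771
TL = 96.8771 - 47.3 = 49.58

49.58 dB


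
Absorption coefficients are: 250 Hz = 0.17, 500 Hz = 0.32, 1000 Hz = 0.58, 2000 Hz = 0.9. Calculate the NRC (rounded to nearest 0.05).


Given values:
  a_250 = 0.17, a_500 = 0.32
  a_1000 = 0.58, a_2000 = 0.9
Formula: NRC = (a250 + a500 + a1000 + a2000) / 4
Sum = 0.17 + 0.32 + 0.58 + 0.9 = 1.97
NRC = 1.97 / 4 = 0.4925
Rounded to nearest 0.05: 0.5

0.5


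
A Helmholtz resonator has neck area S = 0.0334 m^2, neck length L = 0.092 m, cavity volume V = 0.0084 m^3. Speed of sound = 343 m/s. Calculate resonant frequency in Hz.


Given values:
  S = 0.0334 m^2, L = 0.092 m, V = 0.0084 m^3, c = 343 m/s
Formula: f = (c / (2*pi)) * sqrt(S / (V * L))
Compute V * L = 0.0084 * 0.092 = 0.0007728
Compute S / (V * L) = 0.0334 / 0.0007728 = 43.2195
Compute sqrt(43.2195) = 6.574154
Compute c / (2*pi) = 343 / 6.283185 = 54.590148
f = 54.590148 * 6.574154 = 358.88

358.88 Hz


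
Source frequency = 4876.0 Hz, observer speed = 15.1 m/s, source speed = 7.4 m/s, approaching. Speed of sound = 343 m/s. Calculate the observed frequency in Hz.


Given values:
  f_s = 4876.0 Hz, v_o = 15.1 m/s, v_s = 7.4 m/s
  Direction: approaching
Formula: f_o = f_s * (c + v_o) / (c - v_s)
Numerator: c + v_o = 343 + 15.1 = 358.1
Denominator: c - v_s = 343 - 7.4 = 335.6
f_o = 4876.0 * 358.1 / 335.6 = 5202.91

5202.91 Hz


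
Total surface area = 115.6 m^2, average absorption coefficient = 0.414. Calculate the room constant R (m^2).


Given values:
  S = 115.6 m^2, alpha = 0.414
Formula: R = S * alpha / (1 - alpha)
Numerator: 115.6 * 0.414 = 47.8584
Denominator: 1 - 0.414 = 0.586
R = 47.8584 / 0.586 = 81.67

81.67 m^2


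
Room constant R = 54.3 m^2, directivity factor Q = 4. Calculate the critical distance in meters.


Given values:
  R = 54.3 m^2, Q = 4
Formula: d_c = 0.141 * sqrt(Q * R)
Compute Q * R = 4 * 54.3 = 217.2
Compute sqrt(217.2) = 14.7377
d_c = 0.141 * 14.7377 = 2.078

2.078 m


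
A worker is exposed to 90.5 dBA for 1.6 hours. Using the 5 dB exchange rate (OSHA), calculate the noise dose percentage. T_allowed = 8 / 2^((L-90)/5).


Given values:
  L = 90.5 dBA, T = 1.6 hours
Formula: T_allowed = 8 / 2^((L - 90) / 5)
Compute exponent: (90.5 - 90) / 5 = 0.1
Compute 2^(0.1) = 1.071773
T_allowed = 8 / 1.071773 = 7.464267 hours
Dose = (T / T_allowed) * 100
Dose = (1.6 / 7.464267) * 100 = 21.44

21.44 %


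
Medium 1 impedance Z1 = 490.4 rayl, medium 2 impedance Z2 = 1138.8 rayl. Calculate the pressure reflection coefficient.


Given values:
  Z1 = 490.4 rayl, Z2 = 1138.8 rayl
Formula: R = (Z2 - Z1) / (Z2 + Z1)
Numerator: Z2 - Z1 = 1138.8 - 490.4 = 648.4
Denominator: Z2 + Z1 = 1138.8 + 490.4 = 1629.2
R = 648.4 / 1629.2 = 0.398

0.398


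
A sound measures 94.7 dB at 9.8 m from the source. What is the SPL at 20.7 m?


Given values:
  SPL1 = 94.7 dB, r1 = 9.8 m, r2 = 20.7 m
Formula: SPL2 = SPL1 - 20 * log10(r2 / r1)
Compute ratio: r2 / r1 = 20.7 / 9.8 = 2.1122
Compute log10: log10(2.1122) = 0.324735
Compute drop: 20 * 0.324735 = 6.4947
SPL2 = 94.7 - 6.4947 = 88.21

88.21 dB


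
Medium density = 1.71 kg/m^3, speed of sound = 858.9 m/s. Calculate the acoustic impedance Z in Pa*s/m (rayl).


Given values:
  rho = 1.71 kg/m^3
  c = 858.9 m/s
Formula: Z = rho * c
Z = 1.71 * 858.9
Z = 1468.72

1468.72 rayl


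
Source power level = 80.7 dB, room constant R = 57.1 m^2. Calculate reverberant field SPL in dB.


Given values:
  Lw = 80.7 dB, R = 57.1 m^2
Formula: SPL = Lw + 10 * log10(4 / R)
Compute 4 / R = 4 / 57.1 = 0.070053
Compute 10 * log10(0.070053) = -11.5457
SPL = 80.7 + (-11.5457) = 69.15

69.15 dB


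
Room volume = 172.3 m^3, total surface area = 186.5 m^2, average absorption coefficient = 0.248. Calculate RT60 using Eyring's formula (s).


Given values:
  V = 172.3 m^3, S = 186.5 m^2, alpha = 0.248
Formula: RT60 = 0.161 * V / (-S * ln(1 - alpha))
Compute ln(1 - 0.248) = ln(0.752) = -0.285019
Denominator: -186.5 * -0.285019 = 53.156
Numerator: 0.161 * 172.3 = 27.7403
RT60 = 27.7403 / 53.156 = 0.522

0.522 s


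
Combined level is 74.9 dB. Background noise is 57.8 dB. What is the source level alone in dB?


Given values:
  L_total = 74.9 dB, L_bg = 57.8 dB
Formula: L_source = 10 * log10(10^(L_total/10) - 10^(L_bg/10))
Convert to linear:
  10^(74.9/10) = 30902954.3251
  10^(57.8/10) = 602559.5861
Difference: 30902954.3251 - 602559.5861 = 30300394.739
L_source = 10 * log10(30300394.739) = 74.81

74.81 dB


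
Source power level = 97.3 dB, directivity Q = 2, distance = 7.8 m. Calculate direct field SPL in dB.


Given values:
  Lw = 97.3 dB, Q = 2, r = 7.8 m
Formula: SPL = Lw + 10 * log10(Q / (4 * pi * r^2))
Compute 4 * pi * r^2 = 4 * pi * 7.8^2 = 764.538
Compute Q / denom = 2 / 764.538 = 0.00261596
Compute 10 * log10(0.00261596) = -25.8237
SPL = 97.3 + (-25.8237) = 71.48

71.48 dB


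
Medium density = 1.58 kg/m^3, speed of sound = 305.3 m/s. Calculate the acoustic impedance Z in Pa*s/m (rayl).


Given values:
  rho = 1.58 kg/m^3
  c = 305.3 m/s
Formula: Z = rho * c
Z = 1.58 * 305.3
Z = 482.37

482.37 rayl


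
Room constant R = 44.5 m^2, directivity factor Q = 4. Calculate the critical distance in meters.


Given values:
  R = 44.5 m^2, Q = 4
Formula: d_c = 0.141 * sqrt(Q * R)
Compute Q * R = 4 * 44.5 = 178.0
Compute sqrt(178.0) = 13.3417
d_c = 0.141 * 13.3417 = 1.881

1.881 m


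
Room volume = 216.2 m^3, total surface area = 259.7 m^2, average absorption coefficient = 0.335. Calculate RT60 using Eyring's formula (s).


Given values:
  V = 216.2 m^3, S = 259.7 m^2, alpha = 0.335
Formula: RT60 = 0.161 * V / (-S * ln(1 - alpha))
Compute ln(1 - 0.335) = ln(0.665) = -0.407968
Denominator: -259.7 * -0.407968 = 105.9493
Numerator: 0.161 * 216.2 = 34.8082
RT60 = 34.8082 / 105.9493 = 0.329

0.329 s


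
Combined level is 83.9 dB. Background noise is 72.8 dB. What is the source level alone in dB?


Given values:
  L_total = 83.9 dB, L_bg = 72.8 dB
Formula: L_source = 10 * log10(10^(L_total/10) - 10^(L_bg/10))
Convert to linear:
  10^(83.9/10) = 245470891.5685
  10^(72.8/10) = 19054607.1796
Difference: 245470891.5685 - 19054607.1796 = 226416284.3889
L_source = 10 * log10(226416284.3889) = 83.55

83.55 dB


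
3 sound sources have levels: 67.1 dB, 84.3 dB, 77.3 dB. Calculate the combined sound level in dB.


Formula: L_total = 10 * log10( sum(10^(Li/10)) )
  Source 1: 10^(67.1/10) = 5128613.8399
  Source 2: 10^(84.3/10) = 269153480.3927
  Source 3: 10^(77.3/10) = 53703179.637
Sum of linear values = 327985273.8696
L_total = 10 * log10(327985273.8696) = 85.16

85.16 dB


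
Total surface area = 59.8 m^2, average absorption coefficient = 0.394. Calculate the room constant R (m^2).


Given values:
  S = 59.8 m^2, alpha = 0.394
Formula: R = S * alpha / (1 - alpha)
Numerator: 59.8 * 0.394 = 23.5612
Denominator: 1 - 0.394 = 0.606
R = 23.5612 / 0.606 = 38.88

38.88 m^2


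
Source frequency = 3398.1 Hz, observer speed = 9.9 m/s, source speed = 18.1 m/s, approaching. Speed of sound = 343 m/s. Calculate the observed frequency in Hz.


Given values:
  f_s = 3398.1 Hz, v_o = 9.9 m/s, v_s = 18.1 m/s
  Direction: approaching
Formula: f_o = f_s * (c + v_o) / (c - v_s)
Numerator: c + v_o = 343 + 9.9 = 352.9
Denominator: c - v_s = 343 - 18.1 = 324.9
f_o = 3398.1 * 352.9 / 324.9 = 3690.95

3690.95 Hz


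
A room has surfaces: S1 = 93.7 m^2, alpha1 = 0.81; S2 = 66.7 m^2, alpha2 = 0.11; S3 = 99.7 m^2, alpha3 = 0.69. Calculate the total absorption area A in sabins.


Given surfaces:
  Surface 1: 93.7 * 0.81 = 75.897
  Surface 2: 66.7 * 0.11 = 7.337
  Surface 3: 99.7 * 0.69 = 68.793
Formula: A = sum(Si * alpha_i)
A = 75.897 + 7.337 + 68.793
A = 152.03

152.03 sabins


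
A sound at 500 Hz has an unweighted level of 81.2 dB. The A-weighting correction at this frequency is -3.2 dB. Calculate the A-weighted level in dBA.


Given values:
  SPL = 81.2 dB
  A-weighting at 500 Hz = -3.2 dB
Formula: L_A = SPL + A_weight
L_A = 81.2 + (-3.2)
L_A = 78.0

78.0 dBA


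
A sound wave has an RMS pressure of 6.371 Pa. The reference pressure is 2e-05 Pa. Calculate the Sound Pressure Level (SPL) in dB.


Given values:
  p = 6.371 Pa
  p_ref = 2e-05 Pa
Formula: SPL = 20 * log10(p / p_ref)
Compute ratio: p / p_ref = 6.371 / 2e-05 = 318550
Compute log10: log10(318550) = 5.503178
Multiply: SPL = 20 * 5.503178 = 110.06

110.06 dB


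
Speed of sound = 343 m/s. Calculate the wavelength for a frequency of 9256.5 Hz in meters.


Given values:
  c = 343 m/s, f = 9256.5 Hz
Formula: lambda = c / f
lambda = 343 / 9256.5
lambda = 0.0371

0.0371 m


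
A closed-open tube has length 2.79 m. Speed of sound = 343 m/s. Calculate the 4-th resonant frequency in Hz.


Given values:
  Tube type: closed-open, L = 2.79 m, c = 343 m/s, n = 4
Formula: f_n = (2n - 1) * c / (4 * L)
Compute 2n - 1 = 2*4 - 1 = 7
Compute 4 * L = 4 * 2.79 = 11.16
f = 7 * 343 / 11.16
f = 215.14

215.14 Hz


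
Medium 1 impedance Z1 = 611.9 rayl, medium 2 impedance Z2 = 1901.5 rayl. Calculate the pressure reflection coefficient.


Given values:
  Z1 = 611.9 rayl, Z2 = 1901.5 rayl
Formula: R = (Z2 - Z1) / (Z2 + Z1)
Numerator: Z2 - Z1 = 1901.5 - 611.9 = 1289.6
Denominator: Z2 + Z1 = 1901.5 + 611.9 = 2513.4
R = 1289.6 / 2513.4 = 0.5131

0.5131


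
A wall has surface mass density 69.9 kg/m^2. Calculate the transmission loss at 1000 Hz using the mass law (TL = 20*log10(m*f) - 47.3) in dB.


Given values:
  m = 69.9 kg/m^2, f = 1000 Hz
Formula: TL = 20 * log10(m * f) - 47.3
Compute m * f = 69.9 * 1000 = 69900.0
Compute log10(69900.0) = 4.844477
Compute 20 * 4.844477 = 96.8895
TL = 96.8895 - 47.3 = 49.59

49.59 dB


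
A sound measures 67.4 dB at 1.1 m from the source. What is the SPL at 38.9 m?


Given values:
  SPL1 = 67.4 dB, r1 = 1.1 m, r2 = 38.9 m
Formula: SPL2 = SPL1 - 20 * log10(r2 / r1)
Compute ratio: r2 / r1 = 38.9 / 1.1 = 35.3636
Compute log10: log10(35.3636) = 1.548556
Compute drop: 20 * 1.548556 = 30.9711
SPL2 = 67.4 - 30.9711 = 36.43

36.43 dB


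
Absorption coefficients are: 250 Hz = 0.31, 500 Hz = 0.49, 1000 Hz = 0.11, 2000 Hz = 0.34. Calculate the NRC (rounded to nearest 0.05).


Given values:
  a_250 = 0.31, a_500 = 0.49
  a_1000 = 0.11, a_2000 = 0.34
Formula: NRC = (a250 + a500 + a1000 + a2000) / 4
Sum = 0.31 + 0.49 + 0.11 + 0.34 = 1.25
NRC = 1.25 / 4 = 0.3125
Rounded to nearest 0.05: 0.3

0.3


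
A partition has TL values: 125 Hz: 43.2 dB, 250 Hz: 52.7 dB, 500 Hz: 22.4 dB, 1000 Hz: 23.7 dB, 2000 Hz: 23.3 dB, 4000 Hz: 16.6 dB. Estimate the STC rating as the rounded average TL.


Given TL values at each frequency:
  125 Hz: 43.2 dB
  250 Hz: 52.7 dB
  500 Hz: 22.4 dB
  1000 Hz: 23.7 dB
  2000 Hz: 23.3 dB
  4000 Hz: 16.6 dB
Formula: STC ~ round(average of TL values)
Sum = 43.2 + 52.7 + 22.4 + 23.7 + 23.3 + 16.6 = 181.9
Average = 181.9 / 6 = 30.32
Rounded: 30

30


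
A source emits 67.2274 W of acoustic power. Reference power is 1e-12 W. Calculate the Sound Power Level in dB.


Given values:
  W = 67.2274 W
  W_ref = 1e-12 W
Formula: SWL = 10 * log10(W / W_ref)
Compute ratio: W / W_ref = 67227400000000
Compute log10: log10(67227400000000) = 13.827546
Multiply: SWL = 10 * 13.827546 = 138.28

138.28 dB


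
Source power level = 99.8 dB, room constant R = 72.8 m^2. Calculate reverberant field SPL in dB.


Given values:
  Lw = 99.8 dB, R = 72.8 m^2
Formula: SPL = Lw + 10 * log10(4 / R)
Compute 4 / R = 4 / 72.8 = 0.054945
Compute 10 * log10(0.054945) = -12.6007
SPL = 99.8 + (-12.6007) = 87.2

87.2 dB


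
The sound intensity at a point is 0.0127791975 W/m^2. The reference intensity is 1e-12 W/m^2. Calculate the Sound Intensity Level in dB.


Given values:
  I = 0.0127791975 W/m^2
  I_ref = 1e-12 W/m^2
Formula: SIL = 10 * log10(I / I_ref)
Compute ratio: I / I_ref = 12779197500
Compute log10: log10(12779197500) = 10.106504
Multiply: SIL = 10 * 10.106504 = 101.07

101.07 dB


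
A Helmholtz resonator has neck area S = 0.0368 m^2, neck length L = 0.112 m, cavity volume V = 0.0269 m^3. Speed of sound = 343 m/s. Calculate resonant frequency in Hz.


Given values:
  S = 0.0368 m^2, L = 0.112 m, V = 0.0269 m^3, c = 343 m/s
Formula: f = (c / (2*pi)) * sqrt(S / (V * L))
Compute V * L = 0.0269 * 0.112 = 0.0030128
Compute S / (V * L) = 0.0368 / 0.0030128 = 12.2146
Compute sqrt(12.2146) = 3.494939
Compute c / (2*pi) = 343 / 6.283185 = 54.590148
f = 54.590148 * 3.494939 = 190.79

190.79 Hz


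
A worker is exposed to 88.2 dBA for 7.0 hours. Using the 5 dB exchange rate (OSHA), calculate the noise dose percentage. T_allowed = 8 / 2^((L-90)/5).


Given values:
  L = 88.2 dBA, T = 7.0 hours
Formula: T_allowed = 8 / 2^((L - 90) / 5)
Compute exponent: (88.2 - 90) / 5 = -0.36
Compute 2^(-0.36) = 0.779165
T_allowed = 8 / 0.779165 = 10.267402 hours
Dose = (T / T_allowed) * 100
Dose = (7.0 / 10.267402) * 100 = 68.18

68.18 %


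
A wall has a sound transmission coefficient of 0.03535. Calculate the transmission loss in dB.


Given values:
  tau = 0.03535
Formula: TL = 10 * log10(1 / tau)
Compute 1 / tau = 1 / 0.03535 = 28.2885
Compute log10(28.2885) = 1.45161
TL = 10 * 1.45161 = 14.52

14.52 dB


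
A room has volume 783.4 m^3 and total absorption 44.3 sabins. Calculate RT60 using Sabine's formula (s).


Given values:
  V = 783.4 m^3
  A = 44.3 sabins
Formula: RT60 = 0.161 * V / A
Numerator: 0.161 * 783.4 = 126.1274
RT60 = 126.1274 / 44.3 = 2.847

2.847 s


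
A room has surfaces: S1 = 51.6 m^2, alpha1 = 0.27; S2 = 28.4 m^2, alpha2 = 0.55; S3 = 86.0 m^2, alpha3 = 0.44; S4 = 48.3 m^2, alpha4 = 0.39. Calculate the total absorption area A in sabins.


Given surfaces:
  Surface 1: 51.6 * 0.27 = 13.932
  Surface 2: 28.4 * 0.55 = 15.62
  Surface 3: 86.0 * 0.44 = 37.84
  Surface 4: 48.3 * 0.39 = 18.837
Formula: A = sum(Si * alpha_i)
A = 13.932 + 15.62 + 37.84 + 18.837
A = 86.23

86.23 sabins


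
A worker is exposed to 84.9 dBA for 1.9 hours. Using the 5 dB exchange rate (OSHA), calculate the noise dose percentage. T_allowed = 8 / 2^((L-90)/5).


Given values:
  L = 84.9 dBA, T = 1.9 hours
Formula: T_allowed = 8 / 2^((L - 90) / 5)
Compute exponent: (84.9 - 90) / 5 = -1.02
Compute 2^(-1.02) = 0.493116
T_allowed = 8 / 0.493116 = 16.223363 hours
Dose = (T / T_allowed) * 100
Dose = (1.9 / 16.223363) * 100 = 11.71

11.71 %


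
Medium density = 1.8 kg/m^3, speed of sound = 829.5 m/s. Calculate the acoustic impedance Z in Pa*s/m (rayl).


Given values:
  rho = 1.8 kg/m^3
  c = 829.5 m/s
Formula: Z = rho * c
Z = 1.8 * 829.5
Z = 1493.1

1493.1 rayl


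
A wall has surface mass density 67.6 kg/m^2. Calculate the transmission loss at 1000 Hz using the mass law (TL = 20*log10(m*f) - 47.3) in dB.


Given values:
  m = 67.6 kg/m^2, f = 1000 Hz
Formula: TL = 20 * log10(m * f) - 47.3
Compute m * f = 67.6 * 1000 = 67600.0
Compute log10(67600.0) = 4.829947
Compute 20 * 4.829947 = 96.5989
TL = 96.5989 - 47.3 = 49.3

49.3 dB


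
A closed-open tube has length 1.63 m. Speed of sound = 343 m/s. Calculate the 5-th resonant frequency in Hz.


Given values:
  Tube type: closed-open, L = 1.63 m, c = 343 m/s, n = 5
Formula: f_n = (2n - 1) * c / (4 * L)
Compute 2n - 1 = 2*5 - 1 = 9
Compute 4 * L = 4 * 1.63 = 6.52
f = 9 * 343 / 6.52
f = 473.47

473.47 Hz


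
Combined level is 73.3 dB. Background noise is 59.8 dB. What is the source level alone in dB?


Given values:
  L_total = 73.3 dB, L_bg = 59.8 dB
Formula: L_source = 10 * log10(10^(L_total/10) - 10^(L_bg/10))
Convert to linear:
  10^(73.3/10) = 21379620.895
  10^(59.8/10) = 954992.586
Difference: 21379620.895 - 954992.586 = 20424628.309
L_source = 10 * log10(20424628.309) = 73.1

73.1 dB


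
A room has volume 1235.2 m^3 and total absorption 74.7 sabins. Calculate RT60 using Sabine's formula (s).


Given values:
  V = 1235.2 m^3
  A = 74.7 sabins
Formula: RT60 = 0.161 * V / A
Numerator: 0.161 * 1235.2 = 198.8672
RT60 = 198.8672 / 74.7 = 2.662

2.662 s


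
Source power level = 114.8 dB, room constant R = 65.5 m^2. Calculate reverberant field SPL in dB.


Given values:
  Lw = 114.8 dB, R = 65.5 m^2
Formula: SPL = Lw + 10 * log10(4 / R)
Compute 4 / R = 4 / 65.5 = 0.061069
Compute 10 * log10(0.061069) = -12.1418
SPL = 114.8 + (-12.1418) = 102.66

102.66 dB


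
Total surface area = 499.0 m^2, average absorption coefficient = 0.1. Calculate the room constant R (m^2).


Given values:
  S = 499.0 m^2, alpha = 0.1
Formula: R = S * alpha / (1 - alpha)
Numerator: 499.0 * 0.1 = 49.9
Denominator: 1 - 0.1 = 0.9
R = 49.9 / 0.9 = 55.44

55.44 m^2


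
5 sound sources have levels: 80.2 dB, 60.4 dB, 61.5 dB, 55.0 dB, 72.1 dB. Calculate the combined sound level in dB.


Formula: L_total = 10 * log10( sum(10^(Li/10)) )
  Source 1: 10^(80.2/10) = 104712854.8051
  Source 2: 10^(60.4/10) = 1096478.1961
  Source 3: 10^(61.5/10) = 1412537.5446
  Source 4: 10^(55.0/10) = 316227.766
  Source 5: 10^(72.1/10) = 16218100.9736
Sum of linear values = 123756199.2854
L_total = 10 * log10(123756199.2854) = 80.93

80.93 dB


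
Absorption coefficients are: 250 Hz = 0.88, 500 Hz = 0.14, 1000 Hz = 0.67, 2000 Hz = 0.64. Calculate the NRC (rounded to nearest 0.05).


Given values:
  a_250 = 0.88, a_500 = 0.14
  a_1000 = 0.67, a_2000 = 0.64
Formula: NRC = (a250 + a500 + a1000 + a2000) / 4
Sum = 0.88 + 0.14 + 0.67 + 0.64 = 2.33
NRC = 2.33 / 4 = 0.5825
Rounded to nearest 0.05: 0.6

0.6


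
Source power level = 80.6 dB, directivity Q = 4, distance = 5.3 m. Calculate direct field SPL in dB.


Given values:
  Lw = 80.6 dB, Q = 4, r = 5.3 m
Formula: SPL = Lw + 10 * log10(Q / (4 * pi * r^2))
Compute 4 * pi * r^2 = 4 * pi * 5.3^2 = 352.9894
Compute Q / denom = 4 / 352.9894 = 0.01133179
Compute 10 * log10(0.01133179) = -19.457
SPL = 80.6 + (-19.457) = 61.14

61.14 dB


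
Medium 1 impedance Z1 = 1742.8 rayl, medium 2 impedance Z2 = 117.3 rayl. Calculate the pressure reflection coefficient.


Given values:
  Z1 = 1742.8 rayl, Z2 = 117.3 rayl
Formula: R = (Z2 - Z1) / (Z2 + Z1)
Numerator: Z2 - Z1 = 117.3 - 1742.8 = -1625.5
Denominator: Z2 + Z1 = 117.3 + 1742.8 = 1860.1
R = -1625.5 / 1860.1 = -0.8739

-0.8739


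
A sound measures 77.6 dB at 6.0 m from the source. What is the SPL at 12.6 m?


Given values:
  SPL1 = 77.6 dB, r1 = 6.0 m, r2 = 12.6 m
Formula: SPL2 = SPL1 - 20 * log10(r2 / r1)
Compute ratio: r2 / r1 = 12.6 / 6.0 = 2.1
Compute log10: log10(2.1) = 0.322219
Compute drop: 20 * 0.322219 = 6.4444
SPL2 = 77.6 - 6.4444 = 71.16

71.16 dB


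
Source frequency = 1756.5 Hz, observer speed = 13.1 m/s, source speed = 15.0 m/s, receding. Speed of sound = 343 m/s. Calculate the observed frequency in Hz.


Given values:
  f_s = 1756.5 Hz, v_o = 13.1 m/s, v_s = 15.0 m/s
  Direction: receding
Formula: f_o = f_s * (c - v_o) / (c + v_s)
Numerator: c - v_o = 343 - 13.1 = 329.9
Denominator: c + v_s = 343 + 15.0 = 358.0
f_o = 1756.5 * 329.9 / 358.0 = 1618.63

1618.63 Hz


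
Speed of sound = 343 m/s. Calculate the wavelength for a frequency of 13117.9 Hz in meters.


Given values:
  c = 343 m/s, f = 13117.9 Hz
Formula: lambda = c / f
lambda = 343 / 13117.9
lambda = 0.0261

0.0261 m


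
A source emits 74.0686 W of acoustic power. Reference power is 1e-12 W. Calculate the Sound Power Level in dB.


Given values:
  W = 74.0686 W
  W_ref = 1e-12 W
Formula: SWL = 10 * log10(W / W_ref)
Compute ratio: W / W_ref = 74068600000000
Compute log10: log10(74068600000000) = 13.869634
Multiply: SWL = 10 * 13.869634 = 138.7

138.7 dB


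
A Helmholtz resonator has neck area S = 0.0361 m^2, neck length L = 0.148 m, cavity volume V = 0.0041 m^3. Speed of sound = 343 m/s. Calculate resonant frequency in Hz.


Given values:
  S = 0.0361 m^2, L = 0.148 m, V = 0.0041 m^3, c = 343 m/s
Formula: f = (c / (2*pi)) * sqrt(S / (V * L))
Compute V * L = 0.0041 * 0.148 = 0.0006068
Compute S / (V * L) = 0.0361 / 0.0006068 = 59.4924
Compute sqrt(59.4924) = 7.713132
Compute c / (2*pi) = 343 / 6.283185 = 54.590148
f = 54.590148 * 7.713132 = 421.06

421.06 Hz


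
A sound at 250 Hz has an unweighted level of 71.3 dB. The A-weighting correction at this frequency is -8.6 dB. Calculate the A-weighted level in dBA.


Given values:
  SPL = 71.3 dB
  A-weighting at 250 Hz = -8.6 dB
Formula: L_A = SPL + A_weight
L_A = 71.3 + (-8.6)
L_A = 62.7

62.7 dBA


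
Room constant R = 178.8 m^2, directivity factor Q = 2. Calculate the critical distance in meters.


Given values:
  R = 178.8 m^2, Q = 2
Formula: d_c = 0.141 * sqrt(Q * R)
Compute Q * R = 2 * 178.8 = 357.6
Compute sqrt(357.6) = 18.9103
d_c = 0.141 * 18.9103 = 2.666

2.666 m


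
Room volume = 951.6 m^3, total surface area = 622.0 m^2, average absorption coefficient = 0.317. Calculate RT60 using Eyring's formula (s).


Given values:
  V = 951.6 m^3, S = 622.0 m^2, alpha = 0.317
Formula: RT60 = 0.161 * V / (-S * ln(1 - alpha))
Compute ln(1 - 0.317) = ln(0.683) = -0.38126
Denominator: -622.0 * -0.38126 = 237.1437
Numerator: 0.161 * 951.6 = 153.2076
RT60 = 153.2076 / 237.1437 = 0.646

0.646 s


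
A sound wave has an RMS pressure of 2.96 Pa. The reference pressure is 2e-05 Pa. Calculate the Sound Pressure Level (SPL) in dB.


Given values:
  p = 2.96 Pa
  p_ref = 2e-05 Pa
Formula: SPL = 20 * log10(p / p_ref)
Compute ratio: p / p_ref = 2.96 / 2e-05 = 148000
Compute log10: log10(148000) = 5.170262
Multiply: SPL = 20 * 5.170262 = 103.41

103.41 dB


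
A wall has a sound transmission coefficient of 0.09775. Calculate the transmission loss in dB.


Given values:
  tau = 0.09775
Formula: TL = 10 * log10(1 / tau)
Compute 1 / tau = 1 / 0.09775 = 10.2302
Compute log10(10.2302) = 1.009884
TL = 10 * 1.009884 = 10.1

10.1 dB


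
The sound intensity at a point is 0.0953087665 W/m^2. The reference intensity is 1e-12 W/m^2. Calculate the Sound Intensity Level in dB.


Given values:
  I = 0.0953087665 W/m^2
  I_ref = 1e-12 W/m^2
Formula: SIL = 10 * log10(I / I_ref)
Compute ratio: I / I_ref = 95308766500
Compute log10: log10(95308766500) = 10.979133
Multiply: SIL = 10 * 10.979133 = 109.79

109.79 dB


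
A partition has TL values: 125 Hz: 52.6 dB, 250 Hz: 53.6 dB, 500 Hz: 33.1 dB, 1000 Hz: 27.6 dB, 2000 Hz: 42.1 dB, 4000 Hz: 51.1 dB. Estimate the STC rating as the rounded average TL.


Given TL values at each frequency:
  125 Hz: 52.6 dB
  250 Hz: 53.6 dB
  500 Hz: 33.1 dB
  1000 Hz: 27.6 dB
  2000 Hz: 42.1 dB
  4000 Hz: 51.1 dB
Formula: STC ~ round(average of TL values)
Sum = 52.6 + 53.6 + 33.1 + 27.6 + 42.1 + 51.1 = 260.1
Average = 260.1 / 6 = 43.35
Rounded: 43

43


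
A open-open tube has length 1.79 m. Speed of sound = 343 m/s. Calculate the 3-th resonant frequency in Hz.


Given values:
  Tube type: open-open, L = 1.79 m, c = 343 m/s, n = 3
Formula: f_n = n * c / (2 * L)
Compute 2 * L = 2 * 1.79 = 3.58
f = 3 * 343 / 3.58
f = 287.43

287.43 Hz


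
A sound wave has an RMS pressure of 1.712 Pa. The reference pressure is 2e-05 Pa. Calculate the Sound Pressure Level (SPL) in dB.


Given values:
  p = 1.712 Pa
  p_ref = 2e-05 Pa
Formula: SPL = 20 * log10(p / p_ref)
Compute ratio: p / p_ref = 1.712 / 2e-05 = 85600
Compute log10: log10(85600) = 4.932474
Multiply: SPL = 20 * 4.932474 = 98.65

98.65 dB


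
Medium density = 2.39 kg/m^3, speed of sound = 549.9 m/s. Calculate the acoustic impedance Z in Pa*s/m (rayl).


Given values:
  rho = 2.39 kg/m^3
  c = 549.9 m/s
Formula: Z = rho * c
Z = 2.39 * 549.9
Z = 1314.26

1314.26 rayl


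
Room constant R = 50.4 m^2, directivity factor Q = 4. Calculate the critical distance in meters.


Given values:
  R = 50.4 m^2, Q = 4
Formula: d_c = 0.141 * sqrt(Q * R)
Compute Q * R = 4 * 50.4 = 201.6
Compute sqrt(201.6) = 14.1986
d_c = 0.141 * 14.1986 = 2.002

2.002 m


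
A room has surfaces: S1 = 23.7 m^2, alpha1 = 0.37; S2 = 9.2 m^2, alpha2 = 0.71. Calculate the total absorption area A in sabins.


Given surfaces:
  Surface 1: 23.7 * 0.37 = 8.769
  Surface 2: 9.2 * 0.71 = 6.532
Formula: A = sum(Si * alpha_i)
A = 8.769 + 6.532
A = 15.3

15.3 sabins


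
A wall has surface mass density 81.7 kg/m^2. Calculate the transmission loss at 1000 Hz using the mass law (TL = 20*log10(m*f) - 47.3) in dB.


Given values:
  m = 81.7 kg/m^2, f = 1000 Hz
Formula: TL = 20 * log10(m * f) - 47.3
Compute m * f = 81.7 * 1000 = 81700.0
Compute log10(81700.0) = 4.912222
Compute 20 * 4.912222 = 98.2444
TL = 98.2444 - 47.3 = 50.94

50.94 dB


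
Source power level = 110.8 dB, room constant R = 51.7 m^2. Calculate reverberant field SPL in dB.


Given values:
  Lw = 110.8 dB, R = 51.7 m^2
Formula: SPL = Lw + 10 * log10(4 / R)
Compute 4 / R = 4 / 51.7 = 0.077369
Compute 10 * log10(0.077369) = -11.1143
SPL = 110.8 + (-11.1143) = 99.69

99.69 dB


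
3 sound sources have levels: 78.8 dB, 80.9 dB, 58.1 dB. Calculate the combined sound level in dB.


Formula: L_total = 10 * log10( sum(10^(Li/10)) )
  Source 1: 10^(78.8/10) = 75857757.5029
  Source 2: 10^(80.9/10) = 123026877.0812
  Source 3: 10^(58.1/10) = 645654.229
Sum of linear values = 199530288.8131
L_total = 10 * log10(199530288.8131) = 83.0

83.0 dB


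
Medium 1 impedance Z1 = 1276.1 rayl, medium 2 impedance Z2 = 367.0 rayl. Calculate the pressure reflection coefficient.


Given values:
  Z1 = 1276.1 rayl, Z2 = 367.0 rayl
Formula: R = (Z2 - Z1) / (Z2 + Z1)
Numerator: Z2 - Z1 = 367.0 - 1276.1 = -909.1
Denominator: Z2 + Z1 = 367.0 + 1276.1 = 1643.1
R = -909.1 / 1643.1 = -0.5533

-0.5533


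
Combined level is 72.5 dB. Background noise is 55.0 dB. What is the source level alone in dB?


Given values:
  L_total = 72.5 dB, L_bg = 55.0 dB
Formula: L_source = 10 * log10(10^(L_total/10) - 10^(L_bg/10))
Convert to linear:
  10^(72.5/10) = 17782794.1004
  10^(55.0/10) = 316227.766
Difference: 17782794.1004 - 316227.766 = 17466566.3344
L_source = 10 * log10(17466566.3344) = 72.42

72.42 dB


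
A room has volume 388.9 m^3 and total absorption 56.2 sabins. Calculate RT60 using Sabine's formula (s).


Given values:
  V = 388.9 m^3
  A = 56.2 sabins
Formula: RT60 = 0.161 * V / A
Numerator: 0.161 * 388.9 = 62.6129
RT60 = 62.6129 / 56.2 = 1.114

1.114 s


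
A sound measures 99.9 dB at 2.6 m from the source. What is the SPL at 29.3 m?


Given values:
  SPL1 = 99.9 dB, r1 = 2.6 m, r2 = 29.3 m
Formula: SPL2 = SPL1 - 20 * log10(r2 / r1)
Compute ratio: r2 / r1 = 29.3 / 2.6 = 11.2692
Compute log10: log10(11.2692) = 1.051893
Compute drop: 20 * 1.051893 = 21.0379
SPL2 = 99.9 - 21.0379 = 78.86

78.86 dB


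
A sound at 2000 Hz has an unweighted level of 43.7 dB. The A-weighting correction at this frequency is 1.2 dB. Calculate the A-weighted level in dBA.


Given values:
  SPL = 43.7 dB
  A-weighting at 2000 Hz = 1.2 dB
Formula: L_A = SPL + A_weight
L_A = 43.7 + (1.2)
L_A = 44.9

44.9 dBA


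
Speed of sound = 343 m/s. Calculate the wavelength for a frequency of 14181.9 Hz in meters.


Given values:
  c = 343 m/s, f = 14181.9 Hz
Formula: lambda = c / f
lambda = 343 / 14181.9
lambda = 0.0242

0.0242 m


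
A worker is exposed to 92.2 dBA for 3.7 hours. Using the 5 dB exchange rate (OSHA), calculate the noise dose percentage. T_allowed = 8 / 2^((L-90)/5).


Given values:
  L = 92.2 dBA, T = 3.7 hours
Formula: T_allowed = 8 / 2^((L - 90) / 5)
Compute exponent: (92.2 - 90) / 5 = 0.44
Compute 2^(0.44) = 1.356604
T_allowed = 8 / 1.356604 = 5.897078 hours
Dose = (T / T_allowed) * 100
Dose = (3.7 / 5.897078) * 100 = 62.74

62.74 %


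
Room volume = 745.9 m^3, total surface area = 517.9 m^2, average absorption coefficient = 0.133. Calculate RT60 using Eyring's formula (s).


Given values:
  V = 745.9 m^3, S = 517.9 m^2, alpha = 0.133
Formula: RT60 = 0.161 * V / (-S * ln(1 - alpha))
Compute ln(1 - 0.133) = ln(0.867) = -0.142716
Denominator: -517.9 * -0.142716 = 73.9126
Numerator: 0.161 * 745.9 = 120.0899
RT60 = 120.0899 / 73.9126 = 1.625

1.625 s


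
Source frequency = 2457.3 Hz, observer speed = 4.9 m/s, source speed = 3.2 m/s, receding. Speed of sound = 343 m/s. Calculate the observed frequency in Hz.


Given values:
  f_s = 2457.3 Hz, v_o = 4.9 m/s, v_s = 3.2 m/s
  Direction: receding
Formula: f_o = f_s * (c - v_o) / (c + v_s)
Numerator: c - v_o = 343 - 4.9 = 338.1
Denominator: c + v_s = 343 + 3.2 = 346.2
f_o = 2457.3 * 338.1 / 346.2 = 2399.81

2399.81 Hz


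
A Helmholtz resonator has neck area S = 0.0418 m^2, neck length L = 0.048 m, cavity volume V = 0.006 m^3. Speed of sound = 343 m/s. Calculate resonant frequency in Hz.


Given values:
  S = 0.0418 m^2, L = 0.048 m, V = 0.006 m^3, c = 343 m/s
Formula: f = (c / (2*pi)) * sqrt(S / (V * L))
Compute V * L = 0.006 * 0.048 = 0.000288
Compute S / (V * L) = 0.0418 / 0.000288 = 145.1389
Compute sqrt(145.1389) = 12.047361
Compute c / (2*pi) = 343 / 6.283185 = 54.590148
f = 54.590148 * 12.047361 = 657.67

657.67 Hz


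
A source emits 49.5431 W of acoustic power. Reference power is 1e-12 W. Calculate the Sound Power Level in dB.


Given values:
  W = 49.5431 W
  W_ref = 1e-12 W
Formula: SWL = 10 * log10(W / W_ref)
Compute ratio: W / W_ref = 49543100000000
Compute log10: log10(49543100000000) = 13.694983
Multiply: SWL = 10 * 13.694983 = 136.95

136.95 dB


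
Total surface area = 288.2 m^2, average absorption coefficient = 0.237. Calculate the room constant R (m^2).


Given values:
  S = 288.2 m^2, alpha = 0.237
Formula: R = S * alpha / (1 - alpha)
Numerator: 288.2 * 0.237 = 68.3034
Denominator: 1 - 0.237 = 0.763
R = 68.3034 / 0.763 = 89.52

89.52 m^2


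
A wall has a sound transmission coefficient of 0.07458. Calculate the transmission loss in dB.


Given values:
  tau = 0.07458
Formula: TL = 10 * log10(1 / tau)
Compute 1 / tau = 1 / 0.07458 = 13.4084
Compute log10(13.4084) = 1.127377
TL = 10 * 1.127377 = 11.27

11.27 dB


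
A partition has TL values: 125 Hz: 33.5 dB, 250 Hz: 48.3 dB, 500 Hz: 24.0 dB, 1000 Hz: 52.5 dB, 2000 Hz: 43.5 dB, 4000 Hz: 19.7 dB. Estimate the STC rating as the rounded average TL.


Given TL values at each frequency:
  125 Hz: 33.5 dB
  250 Hz: 48.3 dB
  500 Hz: 24.0 dB
  1000 Hz: 52.5 dB
  2000 Hz: 43.5 dB
  4000 Hz: 19.7 dB
Formula: STC ~ round(average of TL values)
Sum = 33.5 + 48.3 + 24.0 + 52.5 + 43.5 + 19.7 = 221.5
Average = 221.5 / 6 = 36.92
Rounded: 37

37


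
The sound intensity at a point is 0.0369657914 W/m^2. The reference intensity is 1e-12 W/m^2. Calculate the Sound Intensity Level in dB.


Given values:
  I = 0.0369657914 W/m^2
  I_ref = 1e-12 W/m^2
Formula: SIL = 10 * log10(I / I_ref)
Compute ratio: I / I_ref = 36965791400
Compute log10: log10(36965791400) = 10.5678
Multiply: SIL = 10 * 10.5678 = 105.68

105.68 dB


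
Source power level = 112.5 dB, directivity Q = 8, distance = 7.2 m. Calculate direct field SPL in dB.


Given values:
  Lw = 112.5 dB, Q = 8, r = 7.2 m
Formula: SPL = Lw + 10 * log10(Q / (4 * pi * r^2))
Compute 4 * pi * r^2 = 4 * pi * 7.2^2 = 651.4407
Compute Q / denom = 8 / 651.4407 = 0.01228047
Compute 10 * log10(0.01228047) = -19.1079
SPL = 112.5 + (-19.1079) = 93.39

93.39 dB


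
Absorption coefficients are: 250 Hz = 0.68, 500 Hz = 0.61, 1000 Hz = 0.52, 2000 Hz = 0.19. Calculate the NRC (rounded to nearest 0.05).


Given values:
  a_250 = 0.68, a_500 = 0.61
  a_1000 = 0.52, a_2000 = 0.19
Formula: NRC = (a250 + a500 + a1000 + a2000) / 4
Sum = 0.68 + 0.61 + 0.52 + 0.19 = 2.0
NRC = 2.0 / 4 = 0.5
Rounded to nearest 0.05: 0.5

0.5
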